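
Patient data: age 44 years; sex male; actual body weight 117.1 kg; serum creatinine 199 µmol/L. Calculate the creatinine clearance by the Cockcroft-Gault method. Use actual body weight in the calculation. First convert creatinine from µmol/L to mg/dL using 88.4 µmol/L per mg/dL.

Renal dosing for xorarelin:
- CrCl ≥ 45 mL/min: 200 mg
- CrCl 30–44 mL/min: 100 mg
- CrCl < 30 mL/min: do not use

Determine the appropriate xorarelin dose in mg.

SCr = 199 / 88.4 = 2.251 mg/dL
CrCl = (140 − 44) × 117.1 / (72 × 2.251) = 11241.6 / 162.07 ≈ 69.4 mL/min
CrCl ≈ 69 mL/min → bracket ≥ 45 mL/min.
Dose for this bracket: 200 mg.

200 mg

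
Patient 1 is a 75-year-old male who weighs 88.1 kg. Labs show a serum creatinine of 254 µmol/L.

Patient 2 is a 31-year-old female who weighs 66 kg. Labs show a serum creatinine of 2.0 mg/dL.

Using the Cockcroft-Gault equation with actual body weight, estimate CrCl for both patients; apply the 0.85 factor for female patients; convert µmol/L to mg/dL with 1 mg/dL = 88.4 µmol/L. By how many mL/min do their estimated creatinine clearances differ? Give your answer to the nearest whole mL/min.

Patient 1: SCr = 254 / 88.4 = 2.873 mg/dL
Patient 1: CrCl = (140 − 75) × 88.1 / (72 × 2.873) = 5726.5 / 206.86 ≈ 27.7 mL/min
Patient 2: CrCl = (140 − 31) × 66 / (72 × 2) × 0.85 = 7194.0 / 144.00 × 0.85 ≈ 42.5 mL/min
|27.7 − 42.5| = 14.8 mL/min

15 mL/min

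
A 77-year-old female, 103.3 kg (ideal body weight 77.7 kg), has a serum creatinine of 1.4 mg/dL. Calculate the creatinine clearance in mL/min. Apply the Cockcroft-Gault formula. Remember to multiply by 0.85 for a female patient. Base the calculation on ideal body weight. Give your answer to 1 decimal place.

CrCl = (140 − 77) × 77.7 / (72 × 1.4) × 0.85 = 4895.1 / 100.80 × 0.85 ≈ 41.3 mL/min

41.3 mL/min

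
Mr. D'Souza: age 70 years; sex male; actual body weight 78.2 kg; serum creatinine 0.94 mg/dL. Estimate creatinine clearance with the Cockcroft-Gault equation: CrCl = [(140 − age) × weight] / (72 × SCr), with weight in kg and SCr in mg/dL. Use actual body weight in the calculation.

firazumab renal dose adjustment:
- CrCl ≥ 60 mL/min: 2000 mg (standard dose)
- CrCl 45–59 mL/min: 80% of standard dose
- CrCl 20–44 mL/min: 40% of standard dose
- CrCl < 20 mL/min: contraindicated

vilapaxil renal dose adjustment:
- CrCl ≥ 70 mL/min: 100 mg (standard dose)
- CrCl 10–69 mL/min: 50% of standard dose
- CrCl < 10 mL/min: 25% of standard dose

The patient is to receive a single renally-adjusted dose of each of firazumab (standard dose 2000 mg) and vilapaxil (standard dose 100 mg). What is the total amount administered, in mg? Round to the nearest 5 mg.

2100 mg

CrCl = (140 − 70) × 78.2 / (72 × 0.94) = 5474.0 / 67.68 ≈ 80.9 mL/min
CrCl ≈ 81 mL/min.
firazumab: ≥ 60 mL/min → 100% of 2000 mg = 2000 mg.
vilapaxil: ≥ 70 mL/min → 100% of 100 mg = 100 mg.
Total = 2000 + 100 = 2100 mg.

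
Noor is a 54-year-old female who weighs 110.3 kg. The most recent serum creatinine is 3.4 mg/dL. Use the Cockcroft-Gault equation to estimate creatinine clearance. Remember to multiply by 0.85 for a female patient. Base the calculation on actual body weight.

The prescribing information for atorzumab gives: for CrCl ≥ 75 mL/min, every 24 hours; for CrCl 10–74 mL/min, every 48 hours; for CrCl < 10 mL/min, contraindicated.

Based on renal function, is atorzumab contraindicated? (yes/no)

no

CrCl = (140 − 54) × 110.3 / (72 × 3.4) × 0.85 = 9485.8 / 244.80 × 0.85 ≈ 32.9 mL/min
CrCl ≈ 33 mL/min, which is ≥ 10 mL/min.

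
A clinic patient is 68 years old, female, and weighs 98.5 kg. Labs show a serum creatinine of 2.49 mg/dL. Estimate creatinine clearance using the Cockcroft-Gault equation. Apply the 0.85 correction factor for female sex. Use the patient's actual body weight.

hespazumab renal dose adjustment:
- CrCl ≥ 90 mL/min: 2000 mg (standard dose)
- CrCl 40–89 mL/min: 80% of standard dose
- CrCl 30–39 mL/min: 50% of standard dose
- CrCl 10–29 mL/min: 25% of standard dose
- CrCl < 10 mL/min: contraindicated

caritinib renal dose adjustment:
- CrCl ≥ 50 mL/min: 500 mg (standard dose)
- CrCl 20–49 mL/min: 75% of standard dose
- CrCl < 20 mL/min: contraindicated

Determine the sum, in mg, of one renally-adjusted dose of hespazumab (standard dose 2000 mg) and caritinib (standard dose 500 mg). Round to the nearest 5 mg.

CrCl = (140 − 68) × 98.5 / (72 × 2.49) × 0.85 = 7092.0 / 179.28 × 0.85 ≈ 33.6 mL/min
CrCl ≈ 34 mL/min.
hespazumab: 30–39 mL/min → 50% of 2000 mg = 1000 mg.
caritinib: 20–49 mL/min → 75% of 500 mg = 375 mg.
Total = 1000 + 375 = 1375 mg.

1375 mg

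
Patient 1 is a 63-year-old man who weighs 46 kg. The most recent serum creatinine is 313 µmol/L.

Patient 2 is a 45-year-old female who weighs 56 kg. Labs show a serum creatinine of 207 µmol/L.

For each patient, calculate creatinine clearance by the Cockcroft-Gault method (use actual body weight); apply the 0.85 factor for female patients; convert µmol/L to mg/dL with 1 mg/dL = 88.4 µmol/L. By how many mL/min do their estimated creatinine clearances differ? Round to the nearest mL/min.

13 mL/min

Patient 1: SCr = 313 / 88.4 = 3.541 mg/dL
Patient 1: CrCl = (140 − 63) × 46 / (72 × 3.541) = 3542.0 / 254.95 ≈ 13.9 mL/min
Patient 2: SCr = 207 / 88.4 = 2.342 mg/dL
Patient 2: CrCl = (140 − 45) × 56 / (72 × 2.342) × 0.85 = 5320.0 / 168.62 × 0.85 ≈ 26.8 mL/min
|13.9 − 26.8| = 12.9 mL/min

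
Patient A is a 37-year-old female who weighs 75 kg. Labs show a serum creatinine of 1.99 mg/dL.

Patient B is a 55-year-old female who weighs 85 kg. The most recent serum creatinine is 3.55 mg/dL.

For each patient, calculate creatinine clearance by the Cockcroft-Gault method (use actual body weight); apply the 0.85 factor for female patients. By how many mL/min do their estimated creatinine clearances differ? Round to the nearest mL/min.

22 mL/min

Patient A: CrCl = (140 − 37) × 75 / (72 × 1.99) × 0.85 = 7725.0 / 143.28 × 0.85 ≈ 45.8 mL/min
Patient B: CrCl = (140 − 55) × 85 / (72 × 3.55) × 0.85 = 7225.0 / 255.60 × 0.85 ≈ 24.0 mL/min
|45.8 − 24.0| = 21.8 mL/min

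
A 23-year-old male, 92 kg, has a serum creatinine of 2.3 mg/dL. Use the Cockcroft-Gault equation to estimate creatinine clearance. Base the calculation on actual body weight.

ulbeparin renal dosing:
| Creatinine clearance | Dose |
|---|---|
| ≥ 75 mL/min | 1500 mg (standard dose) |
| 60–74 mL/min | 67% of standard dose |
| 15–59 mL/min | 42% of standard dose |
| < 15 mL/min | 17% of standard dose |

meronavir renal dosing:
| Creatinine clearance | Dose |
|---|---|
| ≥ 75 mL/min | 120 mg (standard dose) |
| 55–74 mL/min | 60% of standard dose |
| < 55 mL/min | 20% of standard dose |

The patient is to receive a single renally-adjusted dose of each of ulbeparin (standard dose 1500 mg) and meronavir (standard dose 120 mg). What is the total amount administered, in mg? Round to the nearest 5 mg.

1075 mg

CrCl = (140 − 23) × 92 / (72 × 2.3) = 10764.0 / 165.60 ≈ 65.0 mL/min
CrCl ≈ 65 mL/min.
ulbeparin: 60–74 mL/min → 67% of 1500 mg = 1005 mg.
meronavir: 55–74 mL/min → 60% of 120 mg = 72 mg.
Total = 1005 + 72 = 1077 mg.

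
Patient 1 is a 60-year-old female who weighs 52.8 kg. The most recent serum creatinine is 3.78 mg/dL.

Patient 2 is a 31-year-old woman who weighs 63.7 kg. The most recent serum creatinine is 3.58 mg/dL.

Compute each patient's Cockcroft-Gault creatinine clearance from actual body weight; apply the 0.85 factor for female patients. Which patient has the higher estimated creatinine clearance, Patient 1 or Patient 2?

Patient 1: CrCl = (140 − 60) × 52.8 / (72 × 3.78) × 0.85 = 4224.0 / 272.16 × 0.85 ≈ 13.2 mL/min
Patient 2: CrCl = (140 − 31) × 63.7 / (72 × 3.58) × 0.85 = 6943.3 / 257.76 × 0.85 ≈ 22.9 mL/min
13.2 vs 22.9 mL/min → Patient 2 is higher.

Patient 2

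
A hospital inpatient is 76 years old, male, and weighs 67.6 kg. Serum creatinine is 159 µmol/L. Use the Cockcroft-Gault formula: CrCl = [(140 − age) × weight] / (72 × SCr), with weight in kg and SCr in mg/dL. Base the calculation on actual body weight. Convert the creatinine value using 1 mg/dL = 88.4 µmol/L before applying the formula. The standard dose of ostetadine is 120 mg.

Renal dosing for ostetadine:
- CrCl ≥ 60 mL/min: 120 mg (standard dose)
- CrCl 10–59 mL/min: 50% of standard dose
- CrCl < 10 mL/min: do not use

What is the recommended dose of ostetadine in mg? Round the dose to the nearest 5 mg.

SCr = 159 / 88.4 = 1.799 mg/dL
CrCl = (140 − 76) × 67.6 / (72 × 1.799) = 4326.4 / 129.53 ≈ 33.4 mL/min
CrCl ≈ 33 mL/min → bracket 10–59 mL/min.
50% of 120 mg = 60 mg

60 mg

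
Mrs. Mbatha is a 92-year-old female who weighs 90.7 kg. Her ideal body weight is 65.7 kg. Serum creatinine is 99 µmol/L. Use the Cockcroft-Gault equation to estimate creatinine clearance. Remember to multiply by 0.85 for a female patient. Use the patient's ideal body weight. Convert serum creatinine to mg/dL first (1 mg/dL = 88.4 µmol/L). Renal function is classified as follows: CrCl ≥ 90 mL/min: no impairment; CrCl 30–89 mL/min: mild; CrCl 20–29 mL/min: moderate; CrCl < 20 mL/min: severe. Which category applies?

SCr = 99 / 88.4 = 1.12 mg/dL
CrCl = (140 − 92) × 65.7 / (72 × 1.12) × 0.85 = 3153.6 / 80.64 × 0.85 ≈ 33.2 mL/min
33 mL/min falls in the 'mild' range.

mild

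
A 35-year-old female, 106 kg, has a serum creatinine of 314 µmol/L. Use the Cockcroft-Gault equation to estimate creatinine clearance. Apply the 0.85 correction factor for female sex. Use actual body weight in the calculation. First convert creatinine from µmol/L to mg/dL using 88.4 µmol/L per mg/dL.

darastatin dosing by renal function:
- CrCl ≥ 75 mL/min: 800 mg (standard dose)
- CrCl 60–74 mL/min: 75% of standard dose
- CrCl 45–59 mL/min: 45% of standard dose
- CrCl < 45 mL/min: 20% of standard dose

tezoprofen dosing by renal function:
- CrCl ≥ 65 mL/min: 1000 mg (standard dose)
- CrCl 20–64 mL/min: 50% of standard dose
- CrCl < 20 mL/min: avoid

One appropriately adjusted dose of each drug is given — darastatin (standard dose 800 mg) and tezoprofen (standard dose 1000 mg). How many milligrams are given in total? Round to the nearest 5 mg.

SCr = 314 / 88.4 = 3.552 mg/dL
CrCl = (140 − 35) × 106 / (72 × 3.552) × 0.85 = 11130.0 / 255.74 × 0.85 ≈ 37.0 mL/min
CrCl ≈ 37 mL/min.
darastatin: < 45 mL/min → 20% of 800 mg = 160 mg.
tezoprofen: 20–64 mL/min → 50% of 1000 mg = 500 mg.
Total = 160 + 500 = 660 mg.

660 mg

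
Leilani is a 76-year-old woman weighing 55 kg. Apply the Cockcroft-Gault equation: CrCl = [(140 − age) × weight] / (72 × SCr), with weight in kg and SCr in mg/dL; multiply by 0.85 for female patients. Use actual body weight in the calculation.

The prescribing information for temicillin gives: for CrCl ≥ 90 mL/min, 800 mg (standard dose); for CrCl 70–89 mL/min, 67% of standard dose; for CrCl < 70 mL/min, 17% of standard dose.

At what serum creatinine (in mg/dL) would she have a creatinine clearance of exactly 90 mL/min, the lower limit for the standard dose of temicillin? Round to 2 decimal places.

0.46 mg/dL

Standard dose requires CrCl ≥ 90 mL/min.
Set (140 − 76) × 55 × 0.85 / (72 × SCr) = 90
SCr = (140 − 76) × 55 × 0.85 / (72 × 90) = 0.462 mg/dL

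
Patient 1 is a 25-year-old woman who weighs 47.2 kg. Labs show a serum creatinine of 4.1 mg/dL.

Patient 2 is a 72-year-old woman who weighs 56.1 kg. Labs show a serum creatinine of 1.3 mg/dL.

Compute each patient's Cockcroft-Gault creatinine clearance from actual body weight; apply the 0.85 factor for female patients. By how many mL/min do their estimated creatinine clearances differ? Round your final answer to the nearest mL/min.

19 mL/min

Patient 1: CrCl = (140 − 25) × 47.2 / (72 × 4.1) × 0.85 = 5428.0 / 295.20 × 0.85 ≈ 15.6 mL/min
Patient 2: CrCl = (140 − 72) × 56.1 / (72 × 1.3) × 0.85 = 3814.8 / 93.60 × 0.85 ≈ 34.6 mL/min
|15.6 − 34.6| = 19.0 mL/min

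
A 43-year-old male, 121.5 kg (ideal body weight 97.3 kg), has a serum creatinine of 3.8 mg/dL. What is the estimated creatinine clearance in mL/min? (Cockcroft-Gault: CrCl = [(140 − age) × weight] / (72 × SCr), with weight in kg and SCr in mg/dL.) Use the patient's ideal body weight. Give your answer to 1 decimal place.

34.5 mL/min

CrCl = (140 − 43) × 97.3 / (72 × 3.8) = 9438.1 / 273.60 ≈ 34.5 mL/min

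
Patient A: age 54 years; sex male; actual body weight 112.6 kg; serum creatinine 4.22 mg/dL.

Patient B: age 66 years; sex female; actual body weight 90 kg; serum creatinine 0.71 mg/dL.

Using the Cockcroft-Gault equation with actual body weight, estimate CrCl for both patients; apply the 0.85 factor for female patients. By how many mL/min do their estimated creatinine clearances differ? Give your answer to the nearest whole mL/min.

79 mL/min

Patient A: CrCl = (140 − 54) × 112.6 / (72 × 4.22) = 9683.6 / 303.84 ≈ 31.9 mL/min
Patient B: CrCl = (140 − 66) × 90 / (72 × 0.71) × 0.85 = 6660.0 / 51.12 × 0.85 ≈ 110.7 mL/min
|31.9 − 110.7| = 78.8 mL/min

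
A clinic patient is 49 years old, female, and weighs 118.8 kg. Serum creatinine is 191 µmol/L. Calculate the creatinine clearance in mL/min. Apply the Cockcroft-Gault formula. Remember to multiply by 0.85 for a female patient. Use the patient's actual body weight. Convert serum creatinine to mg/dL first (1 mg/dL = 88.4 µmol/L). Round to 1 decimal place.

SCr = 191 / 88.4 = 2.161 mg/dL
CrCl = (140 − 49) × 118.8 / (72 × 2.161) × 0.85 = 10810.8 / 155.59 × 0.85 ≈ 59.1 mL/min

59.1 mL/min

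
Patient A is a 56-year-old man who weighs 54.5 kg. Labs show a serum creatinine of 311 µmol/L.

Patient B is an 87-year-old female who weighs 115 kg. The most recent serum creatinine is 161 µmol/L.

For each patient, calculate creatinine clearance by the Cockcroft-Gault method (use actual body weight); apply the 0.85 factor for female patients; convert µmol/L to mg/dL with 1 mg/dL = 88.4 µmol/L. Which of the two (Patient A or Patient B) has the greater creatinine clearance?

Patient A: SCr = 311 / 88.4 = 3.518 mg/dL
Patient A: CrCl = (140 − 56) × 54.5 / (72 × 3.518) = 4578.0 / 253.30 ≈ 18.1 mL/min
Patient B: SCr = 161 / 88.4 = 1.821 mg/dL
Patient B: CrCl = (140 − 87) × 115 / (72 × 1.821) × 0.85 = 6095.0 / 131.11 × 0.85 ≈ 39.5 mL/min
18.1 vs 39.5 mL/min → Patient B is higher.

Patient B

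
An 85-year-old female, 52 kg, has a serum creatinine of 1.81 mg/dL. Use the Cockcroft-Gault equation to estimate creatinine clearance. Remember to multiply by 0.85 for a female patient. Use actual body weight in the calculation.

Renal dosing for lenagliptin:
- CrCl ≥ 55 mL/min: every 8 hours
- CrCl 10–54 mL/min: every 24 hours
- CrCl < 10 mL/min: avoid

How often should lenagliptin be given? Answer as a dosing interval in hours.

every 24 hours

CrCl = (140 − 85) × 52 / (72 × 1.81) × 0.85 = 2860.0 / 130.32 × 0.85 ≈ 18.7 mL/min
CrCl ≈ 19 mL/min → bracket 10–54 mL/min → every 24 hours.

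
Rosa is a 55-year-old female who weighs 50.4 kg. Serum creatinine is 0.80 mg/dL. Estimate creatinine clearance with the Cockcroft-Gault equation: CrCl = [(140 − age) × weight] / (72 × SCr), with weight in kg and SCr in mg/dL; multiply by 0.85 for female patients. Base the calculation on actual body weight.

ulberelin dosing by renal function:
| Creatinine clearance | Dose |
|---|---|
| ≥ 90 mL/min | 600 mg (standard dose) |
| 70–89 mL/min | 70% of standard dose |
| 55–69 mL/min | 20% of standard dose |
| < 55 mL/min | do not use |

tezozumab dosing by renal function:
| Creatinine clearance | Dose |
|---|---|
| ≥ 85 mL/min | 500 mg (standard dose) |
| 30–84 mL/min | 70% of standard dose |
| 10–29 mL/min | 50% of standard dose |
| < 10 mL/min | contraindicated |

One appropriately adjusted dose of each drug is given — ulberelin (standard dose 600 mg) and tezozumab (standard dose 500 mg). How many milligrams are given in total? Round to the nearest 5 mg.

CrCl = (140 − 55) × 50.4 / (72 × 0.8) × 0.85 = 4284.0 / 57.60 × 0.85 ≈ 63.2 mL/min
CrCl ≈ 63 mL/min.
ulberelin: 55–69 mL/min → 20% of 600 mg = 120 mg.
tezozumab: 30–84 mL/min → 70% of 500 mg = 350 mg.
Total = 120 + 350 = 470 mg.

470 mg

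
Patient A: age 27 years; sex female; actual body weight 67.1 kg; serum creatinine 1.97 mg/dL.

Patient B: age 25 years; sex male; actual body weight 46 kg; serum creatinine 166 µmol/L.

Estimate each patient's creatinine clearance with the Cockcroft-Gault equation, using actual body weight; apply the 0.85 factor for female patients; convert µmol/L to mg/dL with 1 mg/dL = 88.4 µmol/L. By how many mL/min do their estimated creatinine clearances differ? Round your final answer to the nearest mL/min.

6 mL/min

Patient A: CrCl = (140 − 27) × 67.1 / (72 × 1.97) × 0.85 = 7582.3 / 141.84 × 0.85 ≈ 45.4 mL/min
Patient B: SCr = 166 / 88.4 = 1.878 mg/dL
Patient B: CrCl = (140 − 25) × 46 / (72 × 1.878) = 5290.0 / 135.22 ≈ 39.1 mL/min
|45.4 − 39.1| = 6.3 mL/min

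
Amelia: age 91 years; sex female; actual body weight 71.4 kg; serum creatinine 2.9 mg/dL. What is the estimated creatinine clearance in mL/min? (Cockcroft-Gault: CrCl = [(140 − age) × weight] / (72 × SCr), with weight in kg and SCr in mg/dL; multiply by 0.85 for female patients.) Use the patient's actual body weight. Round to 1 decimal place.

14.2 mL/min

CrCl = (140 − 91) × 71.4 / (72 × 2.9) × 0.85 = 3498.6 / 208.80 × 0.85 ≈ 14.2 mL/min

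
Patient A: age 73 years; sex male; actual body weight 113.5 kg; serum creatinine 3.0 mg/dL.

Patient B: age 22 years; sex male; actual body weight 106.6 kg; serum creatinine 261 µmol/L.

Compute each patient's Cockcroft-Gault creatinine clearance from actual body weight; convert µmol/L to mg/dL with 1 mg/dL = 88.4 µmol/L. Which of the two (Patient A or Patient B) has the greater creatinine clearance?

Patient B

Patient A: CrCl = (140 − 73) × 113.5 / (72 × 3) = 7604.5 / 216.00 ≈ 35.2 mL/min
Patient B: SCr = 261 / 88.4 = 2.952 mg/dL
Patient B: CrCl = (140 − 22) × 106.6 / (72 × 2.952) = 12578.8 / 212.54 ≈ 59.2 mL/min
35.2 vs 59.2 mL/min → Patient B is higher.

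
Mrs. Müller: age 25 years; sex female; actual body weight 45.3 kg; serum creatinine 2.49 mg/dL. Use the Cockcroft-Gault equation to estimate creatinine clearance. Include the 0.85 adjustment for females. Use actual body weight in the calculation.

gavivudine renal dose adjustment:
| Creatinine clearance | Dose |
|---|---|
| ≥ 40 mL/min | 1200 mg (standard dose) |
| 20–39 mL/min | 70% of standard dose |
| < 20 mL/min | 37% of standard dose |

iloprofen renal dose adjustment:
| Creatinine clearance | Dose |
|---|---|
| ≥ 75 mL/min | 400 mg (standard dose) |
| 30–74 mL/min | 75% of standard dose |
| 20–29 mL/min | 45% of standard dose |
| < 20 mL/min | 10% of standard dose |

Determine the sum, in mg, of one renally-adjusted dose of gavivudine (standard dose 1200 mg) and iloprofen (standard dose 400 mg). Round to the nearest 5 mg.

1020 mg

CrCl = (140 − 25) × 45.3 / (72 × 2.49) × 0.85 = 5209.5 / 179.28 × 0.85 ≈ 24.7 mL/min
CrCl ≈ 25 mL/min.
gavivudine: 20–39 mL/min → 70% of 1200 mg = 840 mg.
iloprofen: 20–29 mL/min → 45% of 400 mg = 180 mg.
Total = 840 + 180 = 1020 mg.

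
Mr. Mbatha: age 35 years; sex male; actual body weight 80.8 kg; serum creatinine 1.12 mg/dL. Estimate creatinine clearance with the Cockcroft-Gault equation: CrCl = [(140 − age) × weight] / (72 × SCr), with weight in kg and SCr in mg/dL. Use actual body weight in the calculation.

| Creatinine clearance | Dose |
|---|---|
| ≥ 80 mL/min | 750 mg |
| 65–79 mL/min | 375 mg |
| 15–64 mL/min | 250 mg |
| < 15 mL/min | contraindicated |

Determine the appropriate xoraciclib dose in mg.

CrCl = (140 − 35) × 80.8 / (72 × 1.12) = 8484.0 / 80.64 ≈ 105.2 mL/min
CrCl ≈ 105 mL/min → bracket ≥ 80 mL/min.
Dose for this bracket: 750 mg.

750 mg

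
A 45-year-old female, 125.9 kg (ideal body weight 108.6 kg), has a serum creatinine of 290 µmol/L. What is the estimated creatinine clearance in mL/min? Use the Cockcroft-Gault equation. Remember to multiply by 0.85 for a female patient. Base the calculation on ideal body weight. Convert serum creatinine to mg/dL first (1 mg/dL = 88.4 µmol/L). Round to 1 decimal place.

37.1 mL/min

SCr = 290 / 88.4 = 3.281 mg/dL
CrCl = (140 − 45) × 108.6 / (72 × 3.281) × 0.85 = 10317.0 / 236.23 × 0.85 ≈ 37.1 mL/min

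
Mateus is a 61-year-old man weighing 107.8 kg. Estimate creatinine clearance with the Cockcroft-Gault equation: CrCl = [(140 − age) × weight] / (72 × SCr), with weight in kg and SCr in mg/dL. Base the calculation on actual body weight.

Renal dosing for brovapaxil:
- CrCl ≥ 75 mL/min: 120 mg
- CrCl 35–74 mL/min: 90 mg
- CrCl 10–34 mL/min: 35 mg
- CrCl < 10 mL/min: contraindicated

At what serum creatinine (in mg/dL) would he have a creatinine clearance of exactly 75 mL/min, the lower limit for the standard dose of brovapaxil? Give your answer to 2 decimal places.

1.58 mg/dL

Standard dose requires CrCl ≥ 75 mL/min.
Set (140 − 61) × 107.8 / (72 × SCr) = 75
SCr = (140 − 61) × 107.8 / (72 × 75) = 1.577 mg/dL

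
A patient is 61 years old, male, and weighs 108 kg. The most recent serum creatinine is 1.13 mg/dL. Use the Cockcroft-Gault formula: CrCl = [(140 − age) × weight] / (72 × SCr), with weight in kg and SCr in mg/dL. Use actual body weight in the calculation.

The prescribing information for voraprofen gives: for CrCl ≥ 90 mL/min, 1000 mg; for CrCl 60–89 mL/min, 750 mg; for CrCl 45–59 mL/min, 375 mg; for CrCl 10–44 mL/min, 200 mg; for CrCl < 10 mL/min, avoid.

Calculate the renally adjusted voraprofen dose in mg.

1000 mg

CrCl = (140 − 61) × 108 / (72 × 1.13) = 8532.0 / 81.36 ≈ 104.9 mL/min
CrCl ≈ 105 mL/min → bracket ≥ 90 mL/min.
Dose for this bracket: 1000 mg.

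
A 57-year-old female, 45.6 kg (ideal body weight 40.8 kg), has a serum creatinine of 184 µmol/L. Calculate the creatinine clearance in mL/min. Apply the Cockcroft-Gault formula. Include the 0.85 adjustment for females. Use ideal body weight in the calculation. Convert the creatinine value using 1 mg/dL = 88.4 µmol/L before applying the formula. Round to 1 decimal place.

SCr = 184 / 88.4 = 2.081 mg/dL
CrCl = (140 − 57) × 40.8 / (72 × 2.081) × 0.85 = 3386.4 / 149.83 × 0.85 ≈ 19.2 mL/min

19.2 mL/min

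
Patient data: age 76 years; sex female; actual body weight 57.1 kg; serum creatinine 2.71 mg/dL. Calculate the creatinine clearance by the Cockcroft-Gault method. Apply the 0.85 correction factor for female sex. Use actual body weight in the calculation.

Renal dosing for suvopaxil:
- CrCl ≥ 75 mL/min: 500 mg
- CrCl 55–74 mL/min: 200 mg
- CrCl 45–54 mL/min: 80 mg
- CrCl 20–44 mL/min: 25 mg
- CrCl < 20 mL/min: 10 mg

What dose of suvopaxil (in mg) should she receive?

10 mg

CrCl = (140 − 76) × 57.1 / (72 × 2.71) × 0.85 = 3654.4 / 195.12 × 0.85 ≈ 15.9 mL/min
CrCl ≈ 16 mL/min → bracket < 20 mL/min.
Dose for this bracket: 10 mg.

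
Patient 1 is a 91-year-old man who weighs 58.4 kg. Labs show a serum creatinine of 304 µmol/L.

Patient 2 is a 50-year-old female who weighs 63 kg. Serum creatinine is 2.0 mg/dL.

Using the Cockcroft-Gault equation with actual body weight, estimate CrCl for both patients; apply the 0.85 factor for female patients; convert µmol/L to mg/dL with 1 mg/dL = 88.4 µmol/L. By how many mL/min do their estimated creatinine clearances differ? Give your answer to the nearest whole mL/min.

22 mL/min

Patient 1: SCr = 304 / 88.4 = 3.439 mg/dL
Patient 1: CrCl = (140 − 91) × 58.4 / (72 × 3.439) = 2861.6 / 247.61 ≈ 11.6 mL/min
Patient 2: CrCl = (140 − 50) × 63 / (72 × 2) × 0.85 = 5670.0 / 144.00 × 0.85 ≈ 33.5 mL/min
|11.6 − 33.5| = 21.9 mL/min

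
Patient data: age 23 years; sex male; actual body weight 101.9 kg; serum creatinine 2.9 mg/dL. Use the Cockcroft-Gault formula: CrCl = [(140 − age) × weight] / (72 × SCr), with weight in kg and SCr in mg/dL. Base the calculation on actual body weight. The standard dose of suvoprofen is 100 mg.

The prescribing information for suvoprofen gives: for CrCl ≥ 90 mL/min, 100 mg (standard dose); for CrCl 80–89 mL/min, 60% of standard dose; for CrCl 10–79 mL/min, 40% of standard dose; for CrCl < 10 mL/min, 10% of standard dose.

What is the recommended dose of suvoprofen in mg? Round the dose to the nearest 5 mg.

CrCl = (140 − 23) × 101.9 / (72 × 2.9) = 11922.3 / 208.80 ≈ 57.1 mL/min
CrCl ≈ 57 mL/min → bracket 10–79 mL/min.
40% of 100 mg = 40 mg

40 mg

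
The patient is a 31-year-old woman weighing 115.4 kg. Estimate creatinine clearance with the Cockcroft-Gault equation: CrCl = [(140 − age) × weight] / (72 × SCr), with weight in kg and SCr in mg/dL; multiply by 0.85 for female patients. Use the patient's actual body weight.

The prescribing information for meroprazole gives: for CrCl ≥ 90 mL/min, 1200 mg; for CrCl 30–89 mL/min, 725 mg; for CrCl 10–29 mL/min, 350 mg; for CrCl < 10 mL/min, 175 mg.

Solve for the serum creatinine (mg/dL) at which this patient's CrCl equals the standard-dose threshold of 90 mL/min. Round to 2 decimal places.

1.65 mg/dL

Standard dose requires CrCl ≥ 90 mL/min.
Set (140 − 31) × 115.4 × 0.85 / (72 × SCr) = 90
SCr = (140 − 31) × 115.4 × 0.85 / (72 × 90) = 1.650 mg/dL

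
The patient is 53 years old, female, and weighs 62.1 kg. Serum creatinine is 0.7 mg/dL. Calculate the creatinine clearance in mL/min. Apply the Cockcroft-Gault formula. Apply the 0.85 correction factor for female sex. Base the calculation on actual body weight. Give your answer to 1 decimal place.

CrCl = (140 − 53) × 62.1 / (72 × 0.7) × 0.85 = 5402.7 / 50.40 × 0.85 ≈ 91.1 mL/min

91.1 mL/min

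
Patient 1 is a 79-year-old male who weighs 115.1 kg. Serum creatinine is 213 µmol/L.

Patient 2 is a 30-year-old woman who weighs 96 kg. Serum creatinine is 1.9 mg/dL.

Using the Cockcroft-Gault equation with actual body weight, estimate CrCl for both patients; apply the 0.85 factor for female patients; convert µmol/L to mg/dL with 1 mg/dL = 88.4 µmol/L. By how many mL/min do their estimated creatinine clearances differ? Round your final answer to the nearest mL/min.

25 mL/min

Patient 1: SCr = 213 / 88.4 = 2.41 mg/dL
Patient 1: CrCl = (140 − 79) × 115.1 / (72 × 2.41) = 7021.1 / 173.52 ≈ 40.5 mL/min
Patient 2: CrCl = (140 − 30) × 96 / (72 × 1.9) × 0.85 = 10560.0 / 136.80 × 0.85 ≈ 65.6 mL/min
|40.5 − 65.6| = 25.1 mL/min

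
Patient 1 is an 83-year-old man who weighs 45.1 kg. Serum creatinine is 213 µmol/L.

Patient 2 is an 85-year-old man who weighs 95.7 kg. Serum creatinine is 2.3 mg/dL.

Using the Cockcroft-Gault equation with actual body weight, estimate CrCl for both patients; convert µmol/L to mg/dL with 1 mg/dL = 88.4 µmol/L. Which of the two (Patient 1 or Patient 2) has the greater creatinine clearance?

Patient 1: SCr = 213 / 88.4 = 2.41 mg/dL
Patient 1: CrCl = (140 − 83) × 45.1 / (72 × 2.41) = 2570.7 / 173.52 ≈ 14.8 mL/min
Patient 2: CrCl = (140 − 85) × 95.7 / (72 × 2.3) = 5263.5 / 165.60 ≈ 31.8 mL/min
14.8 vs 31.8 mL/min → Patient 2 is higher.

Patient 2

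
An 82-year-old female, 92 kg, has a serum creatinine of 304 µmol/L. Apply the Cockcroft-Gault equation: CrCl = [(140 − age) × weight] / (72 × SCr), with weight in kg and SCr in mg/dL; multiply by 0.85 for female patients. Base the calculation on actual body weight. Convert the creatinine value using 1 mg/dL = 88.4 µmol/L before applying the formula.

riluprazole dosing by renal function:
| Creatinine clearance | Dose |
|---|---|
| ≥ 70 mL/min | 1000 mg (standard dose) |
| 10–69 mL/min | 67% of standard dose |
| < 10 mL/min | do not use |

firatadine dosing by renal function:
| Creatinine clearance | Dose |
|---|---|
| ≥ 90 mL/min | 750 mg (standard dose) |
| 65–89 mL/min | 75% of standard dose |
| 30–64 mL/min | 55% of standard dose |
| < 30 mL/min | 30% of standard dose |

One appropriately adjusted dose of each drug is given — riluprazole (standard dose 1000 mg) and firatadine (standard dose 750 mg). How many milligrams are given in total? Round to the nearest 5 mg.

895 mg

SCr = 304 / 88.4 = 3.439 mg/dL
CrCl = (140 − 82) × 92 / (72 × 3.439) × 0.85 = 5336.0 / 247.61 × 0.85 ≈ 18.3 mL/min
CrCl ≈ 18 mL/min.
riluprazole: 10–69 mL/min → 67% of 1000 mg = 670 mg.
firatadine: < 30 mL/min → 30% of 750 mg = 225 mg.
Total = 670 + 225 = 895 mg.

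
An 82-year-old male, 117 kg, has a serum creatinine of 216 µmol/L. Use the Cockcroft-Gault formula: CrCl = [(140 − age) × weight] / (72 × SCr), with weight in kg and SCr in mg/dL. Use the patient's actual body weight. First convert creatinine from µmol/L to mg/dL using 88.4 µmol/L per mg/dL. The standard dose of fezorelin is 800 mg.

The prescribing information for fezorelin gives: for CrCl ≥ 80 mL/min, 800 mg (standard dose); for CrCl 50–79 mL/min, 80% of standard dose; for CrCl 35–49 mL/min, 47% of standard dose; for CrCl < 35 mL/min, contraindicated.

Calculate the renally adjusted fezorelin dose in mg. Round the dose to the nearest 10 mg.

SCr = 216 / 88.4 = 2.443 mg/dL
CrCl = (140 − 82) × 117 / (72 × 2.443) = 6786.0 / 175.90 ≈ 38.6 mL/min
CrCl ≈ 39 mL/min → bracket 35–49 mL/min.
47% of 800 mg = 376 mg → 380 mg

380 mg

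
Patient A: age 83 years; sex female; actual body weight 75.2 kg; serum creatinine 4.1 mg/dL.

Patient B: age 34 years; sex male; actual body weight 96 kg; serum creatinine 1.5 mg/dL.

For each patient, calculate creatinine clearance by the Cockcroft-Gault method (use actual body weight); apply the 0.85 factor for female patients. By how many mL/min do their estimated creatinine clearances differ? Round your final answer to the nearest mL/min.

Patient A: CrCl = (140 − 83) × 75.2 / (72 × 4.1) × 0.85 = 4286.4 / 295.20 × 0.85 ≈ 12.3 mL/min
Patient B: CrCl = (140 − 34) × 96 / (72 × 1.5) = 10176.0 / 108.00 ≈ 94.2 mL/min
|12.3 − 94.2| = 81.9 mL/min

82 mL/min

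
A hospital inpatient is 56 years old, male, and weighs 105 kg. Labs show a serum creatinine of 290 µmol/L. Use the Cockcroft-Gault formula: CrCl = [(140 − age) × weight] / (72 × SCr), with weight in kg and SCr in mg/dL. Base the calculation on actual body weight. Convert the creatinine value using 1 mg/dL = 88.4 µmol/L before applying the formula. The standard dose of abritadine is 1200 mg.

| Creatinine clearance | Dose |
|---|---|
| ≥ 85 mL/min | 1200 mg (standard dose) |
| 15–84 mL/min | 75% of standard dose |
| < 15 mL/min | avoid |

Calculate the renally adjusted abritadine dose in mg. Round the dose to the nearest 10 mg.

900 mg

SCr = 290 / 88.4 = 3.281 mg/dL
CrCl = (140 − 56) × 105 / (72 × 3.281) = 8820.0 / 236.23 ≈ 37.3 mL/min
CrCl ≈ 37 mL/min → bracket 15–84 mL/min.
75% of 1200 mg = 900 mg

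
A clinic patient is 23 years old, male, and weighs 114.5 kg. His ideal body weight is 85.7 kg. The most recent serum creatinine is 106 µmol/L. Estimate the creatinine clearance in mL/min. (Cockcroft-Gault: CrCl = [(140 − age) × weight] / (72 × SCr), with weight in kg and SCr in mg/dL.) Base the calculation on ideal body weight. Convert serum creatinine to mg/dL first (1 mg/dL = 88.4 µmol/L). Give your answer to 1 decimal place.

SCr = 106 / 88.4 = 1.199 mg/dL
CrCl = (140 − 23) × 85.7 / (72 × 1.199) = 10026.9 / 86.33 ≈ 116.1 mL/min

116.1 mL/min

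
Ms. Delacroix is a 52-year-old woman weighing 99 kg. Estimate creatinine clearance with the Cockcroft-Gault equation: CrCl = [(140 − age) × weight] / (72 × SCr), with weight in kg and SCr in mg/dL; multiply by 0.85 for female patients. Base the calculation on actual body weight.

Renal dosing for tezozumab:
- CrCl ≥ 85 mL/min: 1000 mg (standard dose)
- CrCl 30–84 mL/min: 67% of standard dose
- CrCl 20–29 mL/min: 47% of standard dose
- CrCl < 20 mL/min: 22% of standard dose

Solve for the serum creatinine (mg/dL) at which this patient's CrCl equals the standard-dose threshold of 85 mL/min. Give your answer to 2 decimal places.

1.21 mg/dL

Standard dose requires CrCl ≥ 85 mL/min.
Set (140 − 52) × 99 × 0.85 / (72 × SCr) = 85
SCr = (140 − 52) × 99 × 0.85 / (72 × 85) = 1.210 mg/dL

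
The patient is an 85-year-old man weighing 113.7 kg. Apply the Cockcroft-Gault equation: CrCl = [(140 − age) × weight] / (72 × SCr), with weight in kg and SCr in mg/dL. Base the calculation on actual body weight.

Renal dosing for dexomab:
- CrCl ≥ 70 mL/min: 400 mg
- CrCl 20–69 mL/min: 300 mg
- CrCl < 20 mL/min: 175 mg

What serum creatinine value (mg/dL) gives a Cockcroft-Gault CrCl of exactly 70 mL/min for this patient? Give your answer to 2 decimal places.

1.24 mg/dL

Standard dose requires CrCl ≥ 70 mL/min.
Set (140 − 85) × 113.7 / (72 × SCr) = 70
SCr = (140 − 85) × 113.7 / (72 × 70) = 1.241 mg/dL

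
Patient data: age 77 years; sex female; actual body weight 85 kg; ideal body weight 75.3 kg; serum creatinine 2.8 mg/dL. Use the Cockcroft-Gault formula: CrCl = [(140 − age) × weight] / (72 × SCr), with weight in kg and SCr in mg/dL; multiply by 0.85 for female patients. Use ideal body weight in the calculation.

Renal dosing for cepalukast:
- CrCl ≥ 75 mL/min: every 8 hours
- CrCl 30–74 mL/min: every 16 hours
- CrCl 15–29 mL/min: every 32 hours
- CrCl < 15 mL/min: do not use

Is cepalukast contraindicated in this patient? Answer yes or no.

no

CrCl = (140 − 77) × 75.3 / (72 × 2.8) × 0.85 = 4743.9 / 201.60 × 0.85 ≈ 20.0 mL/min
CrCl ≈ 20 mL/min, which is ≥ 15 mL/min.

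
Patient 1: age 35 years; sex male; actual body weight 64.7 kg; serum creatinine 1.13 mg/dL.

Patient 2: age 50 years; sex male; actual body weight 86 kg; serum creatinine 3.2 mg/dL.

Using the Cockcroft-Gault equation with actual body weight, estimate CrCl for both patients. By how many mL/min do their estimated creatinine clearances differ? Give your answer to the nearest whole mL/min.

Patient 1: CrCl = (140 − 35) × 64.7 / (72 × 1.13) = 6793.5 / 81.36 ≈ 83.5 mL/min
Patient 2: CrCl = (140 − 50) × 86 / (72 × 3.2) = 7740.0 / 230.40 ≈ 33.6 mL/min
|83.5 − 33.6| = 49.9 mL/min

50 mL/min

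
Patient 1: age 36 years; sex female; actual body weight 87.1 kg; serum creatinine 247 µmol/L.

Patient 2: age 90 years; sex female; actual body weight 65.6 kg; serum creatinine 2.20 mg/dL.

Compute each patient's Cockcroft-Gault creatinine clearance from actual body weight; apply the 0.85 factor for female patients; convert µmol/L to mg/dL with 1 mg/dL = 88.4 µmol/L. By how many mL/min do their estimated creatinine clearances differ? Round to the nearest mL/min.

21 mL/min

Patient 1: SCr = 247 / 88.4 = 2.794 mg/dL
Patient 1: CrCl = (140 − 36) × 87.1 / (72 × 2.794) × 0.85 = 9058.4 / 201.17 × 0.85 ≈ 38.3 mL/min
Patient 2: CrCl = (140 − 90) × 65.6 / (72 × 2.2) × 0.85 = 3280.0 / 158.40 × 0.85 ≈ 17.6 mL/min
|38.3 − 17.6| = 20.7 mL/min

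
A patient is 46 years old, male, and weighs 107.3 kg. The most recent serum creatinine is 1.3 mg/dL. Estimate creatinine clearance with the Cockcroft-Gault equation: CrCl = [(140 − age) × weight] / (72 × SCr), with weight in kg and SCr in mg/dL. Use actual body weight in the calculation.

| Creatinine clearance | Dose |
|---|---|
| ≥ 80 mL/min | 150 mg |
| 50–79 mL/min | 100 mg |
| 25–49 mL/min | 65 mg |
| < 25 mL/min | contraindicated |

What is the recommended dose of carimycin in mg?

CrCl = (140 − 46) × 107.3 / (72 × 1.3) = 10086.2 / 93.60 ≈ 107.8 mL/min
CrCl ≈ 108 mL/min → bracket ≥ 80 mL/min.
Dose for this bracket: 150 mg.

150 mg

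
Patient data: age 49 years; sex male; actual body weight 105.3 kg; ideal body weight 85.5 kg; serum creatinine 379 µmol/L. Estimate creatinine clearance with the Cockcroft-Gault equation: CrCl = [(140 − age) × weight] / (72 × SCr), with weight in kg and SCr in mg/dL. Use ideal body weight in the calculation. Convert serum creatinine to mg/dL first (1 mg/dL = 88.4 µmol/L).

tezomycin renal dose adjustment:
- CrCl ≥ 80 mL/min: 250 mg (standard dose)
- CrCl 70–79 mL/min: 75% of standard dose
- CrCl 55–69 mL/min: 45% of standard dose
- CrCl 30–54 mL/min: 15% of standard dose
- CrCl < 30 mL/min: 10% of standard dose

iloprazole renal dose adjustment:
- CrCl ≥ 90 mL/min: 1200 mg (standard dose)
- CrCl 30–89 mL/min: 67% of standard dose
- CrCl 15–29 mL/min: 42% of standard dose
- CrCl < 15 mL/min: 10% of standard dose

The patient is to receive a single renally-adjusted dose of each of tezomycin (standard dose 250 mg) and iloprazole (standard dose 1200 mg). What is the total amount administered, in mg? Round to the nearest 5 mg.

SCr = 379 / 88.4 = 4.287 mg/dL
CrCl = (140 − 49) × 85.5 / (72 × 4.287) = 7780.5 / 308.66 ≈ 25.2 mL/min
CrCl ≈ 25 mL/min.
tezomycin: < 30 mL/min → 10% of 250 mg = 25 mg.
iloprazole: 15–29 mL/min → 42% of 1200 mg = 504 mg.
Total = 25 + 504 = 529 mg.

530 mg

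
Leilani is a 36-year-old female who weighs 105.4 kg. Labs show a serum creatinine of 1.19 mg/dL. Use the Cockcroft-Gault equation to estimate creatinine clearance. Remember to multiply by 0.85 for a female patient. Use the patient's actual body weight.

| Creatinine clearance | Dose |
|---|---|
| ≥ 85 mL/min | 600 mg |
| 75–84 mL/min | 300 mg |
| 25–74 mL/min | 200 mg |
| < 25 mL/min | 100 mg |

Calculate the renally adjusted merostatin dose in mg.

CrCl = (140 − 36) × 105.4 / (72 × 1.19) × 0.85 = 10961.6 / 85.68 × 0.85 ≈ 108.7 mL/min
CrCl ≈ 109 mL/min → bracket ≥ 85 mL/min.
Dose for this bracket: 600 mg.

600 mg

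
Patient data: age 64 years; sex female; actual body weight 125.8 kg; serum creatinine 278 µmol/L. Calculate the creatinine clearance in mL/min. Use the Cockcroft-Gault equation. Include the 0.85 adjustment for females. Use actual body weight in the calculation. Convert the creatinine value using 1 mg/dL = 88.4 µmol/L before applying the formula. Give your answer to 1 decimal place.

SCr = 278 / 88.4 = 3.145 mg/dL
CrCl = (140 − 64) × 125.8 / (72 × 3.145) × 0.85 = 9560.8 / 226.44 × 0.85 ≈ 35.9 mL/min

35.9 mL/min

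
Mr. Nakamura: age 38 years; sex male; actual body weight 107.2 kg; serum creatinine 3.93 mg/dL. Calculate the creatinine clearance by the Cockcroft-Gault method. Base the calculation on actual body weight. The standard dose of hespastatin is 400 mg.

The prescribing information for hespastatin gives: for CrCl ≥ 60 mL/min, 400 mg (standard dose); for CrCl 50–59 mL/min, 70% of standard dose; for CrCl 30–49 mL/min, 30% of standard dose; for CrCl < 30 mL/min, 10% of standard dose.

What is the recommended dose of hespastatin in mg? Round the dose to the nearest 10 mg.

CrCl = (140 − 38) × 107.2 / (72 × 3.93) = 10934.4 / 282.96 ≈ 38.6 mL/min
CrCl ≈ 39 mL/min → bracket 30–49 mL/min.
30% of 400 mg = 120 mg

120 mg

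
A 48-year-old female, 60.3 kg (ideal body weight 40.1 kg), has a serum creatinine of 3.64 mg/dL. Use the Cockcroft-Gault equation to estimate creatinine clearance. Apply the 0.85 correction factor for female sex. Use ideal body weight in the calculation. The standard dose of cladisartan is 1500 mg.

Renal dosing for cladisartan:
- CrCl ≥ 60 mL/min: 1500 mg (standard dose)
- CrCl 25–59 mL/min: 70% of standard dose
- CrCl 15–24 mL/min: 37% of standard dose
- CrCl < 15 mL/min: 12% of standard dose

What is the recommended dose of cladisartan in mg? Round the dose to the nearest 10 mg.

180 mg

CrCl = (140 − 48) × 40.1 / (72 × 3.64) × 0.85 = 3689.2 / 262.08 × 0.85 ≈ 12.0 mL/min
CrCl ≈ 12 mL/min → bracket < 15 mL/min.
12% of 1500 mg = 180 mg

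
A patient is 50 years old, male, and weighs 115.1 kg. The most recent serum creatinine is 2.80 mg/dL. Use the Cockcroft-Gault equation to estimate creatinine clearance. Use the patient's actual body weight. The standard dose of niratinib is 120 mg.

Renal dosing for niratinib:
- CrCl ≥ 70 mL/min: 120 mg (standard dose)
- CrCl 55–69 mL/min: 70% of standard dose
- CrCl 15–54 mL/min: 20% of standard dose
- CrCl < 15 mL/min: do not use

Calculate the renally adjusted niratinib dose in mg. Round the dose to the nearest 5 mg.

25 mg

CrCl = (140 − 50) × 115.1 / (72 × 2.8) = 10359.0 / 201.60 ≈ 51.4 mL/min
CrCl ≈ 51 mL/min → bracket 15–54 mL/min.
20% of 120 mg = 24 mg → 25 mg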